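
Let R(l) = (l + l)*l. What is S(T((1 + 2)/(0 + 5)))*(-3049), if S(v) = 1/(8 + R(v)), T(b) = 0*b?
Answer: -3049/8 ≈ -381.13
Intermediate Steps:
R(l) = 2*l² (R(l) = (2*l)*l = 2*l²)
T(b) = 0
S(v) = 1/(8 + 2*v²)
S(T((1 + 2)/(0 + 5)))*(-3049) = (1/(2*(4 + 0²)))*(-3049) = (1/(2*(4 + 0)))*(-3049) = ((½)/4)*(-3049) = ((½)*(¼))*(-3049) = (⅛)*(-3049) = -3049/8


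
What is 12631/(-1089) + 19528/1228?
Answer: 1438781/334323 ≈ 4.3036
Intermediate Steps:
12631/(-1089) + 19528/1228 = 12631*(-1/1089) + 19528*(1/1228) = -12631/1089 + 4882/307 = 1438781/334323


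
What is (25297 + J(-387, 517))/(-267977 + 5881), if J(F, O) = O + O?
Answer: -26331/262096 ≈ -0.10046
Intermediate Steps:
J(F, O) = 2*O
(25297 + J(-387, 517))/(-267977 + 5881) = (25297 + 2*517)/(-267977 + 5881) = (25297 + 1034)/(-262096) = 26331*(-1/262096) = -26331/262096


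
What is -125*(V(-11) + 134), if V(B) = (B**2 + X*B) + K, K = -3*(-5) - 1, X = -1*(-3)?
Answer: -29500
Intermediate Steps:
X = 3
K = 14 (K = 15 - 1 = 14)
V(B) = 14 + B**2 + 3*B (V(B) = (B**2 + 3*B) + 14 = 14 + B**2 + 3*B)
-125*(V(-11) + 134) = -125*((14 + (-11)**2 + 3*(-11)) + 134) = -125*((14 + 121 - 33) + 134) = -125*(102 + 134) = -125*236 = -29500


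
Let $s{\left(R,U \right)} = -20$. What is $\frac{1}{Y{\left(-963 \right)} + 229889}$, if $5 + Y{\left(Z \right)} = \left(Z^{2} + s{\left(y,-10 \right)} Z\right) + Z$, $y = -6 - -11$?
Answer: $\frac{1}{1175550} \approx 8.5067 \cdot 10^{-7}$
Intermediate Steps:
$y = 5$ ($y = -6 + 11 = 5$)
$Y{\left(Z \right)} = -5 + Z^{2} - 19 Z$ ($Y{\left(Z \right)} = -5 + \left(\left(Z^{2} - 20 Z\right) + Z\right) = -5 + \left(Z^{2} - 19 Z\right) = -5 + Z^{2} - 19 Z$)
$\frac{1}{Y{\left(-963 \right)} + 229889} = \frac{1}{\left(-5 + \left(-963\right)^{2} - -18297\right) + 229889} = \frac{1}{\left(-5 + 927369 + 18297\right) + 229889} = \frac{1}{945661 + 229889} = \frac{1}{1175550}$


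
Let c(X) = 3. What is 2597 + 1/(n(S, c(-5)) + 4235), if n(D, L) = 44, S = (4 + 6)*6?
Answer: 11112564/4279 ≈ 2597.0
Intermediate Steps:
S = 60 (S = 10*6 = 60)
2597 + 1/(n(S, c(-5)) + 4235) = 2597 + 1/(44 + 4235) = 2597 + 1/4279 = 11112564/4279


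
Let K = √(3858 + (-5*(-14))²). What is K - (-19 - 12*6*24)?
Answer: 1747 + √8758 ≈ 1840.6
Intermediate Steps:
K = √8758 (K = √(3858 + 70²) = √(3858 + 4900) = √8758 ≈ 93.584)
K - (-19 - 12*6*24) = √8758 - (-19 - 12*6*24) = √8758 - (-19 - 72*24) = √8758 - (-19 - 1728) = √8758 - 1*(-1747) = √8758 + 1747 = 1747 + √8758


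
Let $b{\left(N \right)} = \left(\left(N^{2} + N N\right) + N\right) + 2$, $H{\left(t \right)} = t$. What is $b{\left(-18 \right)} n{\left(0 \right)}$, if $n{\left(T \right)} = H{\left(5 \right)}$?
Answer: $3160$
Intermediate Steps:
$n{\left(T \right)} = 5$
$b{\left(N \right)} = 2 + N + 2 N^{2}$ ($b{\left(N \right)} = \left(\left(N^{2} + N^{2}\right) + N\right) + 2 = \left(2 N^{2} + N\right) + 2 = \left(N + 2 N^{2}\right) + 2 = 2 + N + 2 N^{2}$)
$b{\left(-18 \right)} n{\left(0 \right)} = \left(2 - 18 + 2 \left(-18\right)^{2}\right) 5 = \left(2 - 18 + 2 \cdot 324\right) 5 = \left(2 - 18 + 648\right) 5 = 632 \cdot 5 = 3160$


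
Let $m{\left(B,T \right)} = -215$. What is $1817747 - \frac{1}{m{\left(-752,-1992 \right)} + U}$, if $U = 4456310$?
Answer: $\frac{8100053317964}{4456095} \approx 1.8177 \cdot 10^{6}$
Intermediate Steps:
$1817747 - \frac{1}{m{\left(-752,-1992 \right)} + U} = 1817747 - \frac{1}{-215 + 4456310} = 1817747 - \frac{1}{4456095} = \frac{8100053317964}{4456095}$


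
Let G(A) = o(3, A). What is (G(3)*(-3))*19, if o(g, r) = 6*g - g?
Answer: -855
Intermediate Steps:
o(g, r) = 5*g
G(A) = 15 (G(A) = 5*3 = 15)
(G(3)*(-3))*19 = (15*(-3))*19 = -45*19 = -855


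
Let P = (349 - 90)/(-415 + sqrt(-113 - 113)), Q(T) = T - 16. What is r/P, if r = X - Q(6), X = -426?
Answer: 172640/259 - 416*I*sqrt(226)/259 ≈ 666.56 - 24.146*I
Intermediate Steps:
Q(T) = -16 + T
r = -416 (r = -426 - (-16 + 6) = -426 - 1*(-10) = -426 + 10 = -416)
P = 259/(-415 + I*sqrt(226)) (P = 259/(-415 + sqrt(-226)) = 259/(-415 + I*sqrt(226)) ≈ -0.62328 - 0.022578*I)
r/P = -416/(-107485/172451 - 259*I*sqrt(226)/172451)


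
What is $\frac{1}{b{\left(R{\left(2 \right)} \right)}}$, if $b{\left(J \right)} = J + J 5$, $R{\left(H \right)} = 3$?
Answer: $\frac{1}{18} \approx 0.055556$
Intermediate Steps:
$b{\left(J \right)} = 6 J$ ($b{\left(J \right)} = J + 5 J = 6 J$)
$\frac{1}{b{\left(R{\left(2 \right)} \right)}} = \frac{1}{6 \cdot 3} = \frac{1}{18}$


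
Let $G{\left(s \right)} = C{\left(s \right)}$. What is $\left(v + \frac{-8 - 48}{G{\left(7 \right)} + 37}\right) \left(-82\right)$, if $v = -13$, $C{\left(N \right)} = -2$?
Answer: $\frac{5986}{5} \approx 1197.2$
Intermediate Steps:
$G{\left(s \right)} = -2$
$\left(v + \frac{-8 - 48}{G{\left(7 \right)} + 37}\right) \left(-82\right) = \left(-13 + \frac{-8 - 48}{-2 + 37}\right) \left(-82\right) = \left(-13 - \frac{56}{35}\right) \left(-82\right) = \left(-13 - \frac{8}{5}\right) \left(-82\right) = \left(- \frac{73}{5}\right) \left(-82\right) = \frac{5986}{5}$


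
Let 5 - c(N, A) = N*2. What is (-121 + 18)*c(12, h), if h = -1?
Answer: 1957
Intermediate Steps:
c(N, A) = 5 - 2*N (c(N, A) = 5 - N*2 = 5 - 2*N)
(-121 + 18)*c(12, h) = (-121 + 18)*(5 - 2*12) = -103*(5 - 24) = -103*(-19) = 1957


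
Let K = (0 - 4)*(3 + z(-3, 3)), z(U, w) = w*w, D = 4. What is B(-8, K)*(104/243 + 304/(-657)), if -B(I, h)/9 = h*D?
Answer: -39424/657 ≈ -60.006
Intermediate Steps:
z(U, w) = w²
K = -48 (K = (0 - 4)*(3 + 3²) = -4*(3 + 9) = -4*12 = -48)
B(I, h) = -36*h (B(I, h) = -9*h*4 = -36*h)
B(-8, K)*(104/243 + 304/(-657)) = (-36*(-48))*(104/243 + 304/(-657)) = 1728*(104*(1/243) + 304*(-1/657)) = 1728*(104/243 - 304/657) = 1728*(-616/17739) = -39424/657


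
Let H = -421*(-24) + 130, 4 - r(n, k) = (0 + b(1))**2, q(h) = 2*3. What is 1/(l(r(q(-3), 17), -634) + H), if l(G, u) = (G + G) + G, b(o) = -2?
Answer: 1/10234 ≈ 9.7714e-5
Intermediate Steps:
q(h) = 6
r(n, k) = 0 (r(n, k) = 4 - (0 - 2)**2 = 4 - 1*(-2)**2 = 4 - 1*4 = 4 - 4 = 0)
l(G, u) = 3*G (l(G, u) = 2*G + G = 3*G)
H = 10234 (H = 10104 + 130 = 10234)
1/(l(r(q(-3), 17), -634) + H) = 1/(3*0 + 10234) = 1/(0 + 10234) = 1/10234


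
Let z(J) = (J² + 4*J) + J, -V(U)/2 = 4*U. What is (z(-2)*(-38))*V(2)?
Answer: -3648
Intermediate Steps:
V(U) = -8*U
z(J) = J² + 5*J
(z(-2)*(-38))*V(2) = (-2*(5 - 2)*(-38))*(-8*2) = (-2*3*(-38))*(-16) = -6*(-38)*(-16) = 228*(-16) = -3648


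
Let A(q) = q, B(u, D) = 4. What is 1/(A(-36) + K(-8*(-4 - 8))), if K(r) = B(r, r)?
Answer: -1/32 ≈ -0.031250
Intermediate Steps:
K(r) = 4
1/(A(-36) + K(-8*(-4 - 8))) = 1/(-36 + 4) = 1/(-32) = -1/32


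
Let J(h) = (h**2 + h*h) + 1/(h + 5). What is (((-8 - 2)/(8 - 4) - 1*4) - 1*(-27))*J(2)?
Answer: 2337/14 ≈ 166.93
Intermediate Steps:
J(h) = 1/(5 + h) + 2*h**2 (J(h) = (h**2 + h**2) + 1/(5 + h) = 2*h**2 + 1/(5 + h) = 1/(5 + h) + 2*h**2)
(((-8 - 2)/(8 - 4) - 1*4) - 1*(-27))*J(2) = (((-8 - 2)/(8 - 4) - 1*4) - 1*(-27))*((1 + 2*2**3 + 10*2**2)/(5 + 2)) = ((-10/4 - 4) + 27)*((1 + 2*8 + 10*4)/7) = ((-10*1/4 - 4) + 27)*((1 + 16 + 40)/7) = ((-5/2 - 4) + 27)*((1/7)*57) = (-13/2 + 27)*(57/7) = (41/2)*(57/7) = 2337/14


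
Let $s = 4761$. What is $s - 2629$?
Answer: $2132$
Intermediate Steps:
$s - 2629 = 4761 - 2629 = 2132$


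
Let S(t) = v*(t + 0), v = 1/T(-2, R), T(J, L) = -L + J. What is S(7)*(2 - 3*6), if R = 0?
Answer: 56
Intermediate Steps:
T(J, L) = J - L
v = -½ (v = 1/(-2 - 1*0) = 1/(-2 + 0) = 1/(-2) = -½ ≈ -0.50000)
S(t) = -t/2 (S(t) = -(t + 0)/2 = -t/2)
S(7)*(2 - 3*6) = (-½*7)*(2 - 3*6) = -7*(2 - 18)/2 = -7/2*(-16) = 56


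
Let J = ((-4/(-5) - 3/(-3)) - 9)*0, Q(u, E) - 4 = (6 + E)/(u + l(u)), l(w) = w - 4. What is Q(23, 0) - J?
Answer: 29/7 ≈ 4.1429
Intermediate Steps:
l(w) = -4 + w
Q(u, E) = 4 + (6 + E)/(-4 + 2*u) (Q(u, E) = 4 + (6 + E)/(u + (-4 + u)) = 4 + (6 + E)/(-4 + 2*u))
J = 0 (J = ((-4*(-⅕) - 3*(-⅓)) - 9)*0 = ((⅘ + 1) - 9)*0 = (9/5 - 9)*0 = -36/5*0 = 0)
Q(23, 0) - J = (-10 + 0 + 8*23)/(2*(-2 + 23)) - 1*0 = (½)*(-10 + 0 + 184)/21 + 0 = (½)*(1/21)*174 + 0 = 29/7 + 0 = 29/7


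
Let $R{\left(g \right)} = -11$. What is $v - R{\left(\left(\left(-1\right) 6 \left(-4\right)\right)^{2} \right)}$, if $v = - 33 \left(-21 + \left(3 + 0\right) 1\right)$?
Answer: $605$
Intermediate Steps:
$v = 594$ ($v = - 33 \left(-21 + 3 \cdot 1\right) = - 33 \left(-21 + 3\right) = \left(-33\right) \left(-18\right) = 594$)
$v - R{\left(\left(\left(-1\right) 6 \left(-4\right)\right)^{2} \right)} = 594 - -11 = 594 + 11 = 605$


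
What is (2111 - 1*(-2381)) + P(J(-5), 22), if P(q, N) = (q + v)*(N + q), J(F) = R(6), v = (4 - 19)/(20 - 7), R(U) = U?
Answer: 60160/13 ≈ 4627.7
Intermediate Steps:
v = -15/13 ≈ -1.1538
J(F) = 6
P(q, N) = (-15/13 + q)*(N + q) (P(q, N) = (q - 15/13)*(N + q) = (-15/13 + q)*(N + q))
(2111 - 1*(-2381)) + P(J(-5), 22) = (2111 - 1*(-2381)) + (6² - 15/13*22 - 15/13*6 + 22*6) = (2111 + 2381) + (36 - 330/13 - 90/13 + 132) = 4492 + 1764/13 = 60160/13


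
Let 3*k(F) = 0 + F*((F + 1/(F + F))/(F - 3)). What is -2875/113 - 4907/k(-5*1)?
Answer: 8822981/1921 ≈ 4592.9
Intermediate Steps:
k(F) = F*(F + 1/(2*F))/(3*(-3 + F)) (k(F) = (0 + F*((F + 1/(F + F))/(F - 3)))/3 = (0 + F*((F + 1/(2*F))/(-3 + F)))/3 = (0 + F*(F + 1/(2*F))/(-3 + F))/3 = (F*(F + 1/(2*F))/(-3 + F))/3 = F*(F + 1/(2*F))/(3*(-3 + F)))
-2875/113 - 4907/k(-5*1) = -2875/113 - 4907*6*(-3 - 5*1)/(1 + 2*(-5*1)²) = -2875*1/113 - 4907*6*(-3 - 5)/(1 + 2*(-5)²) = -2875/113 - 4907*(-48/(1 + 2*25)) = -2875/113 - 4907*(-48/(1 + 50)) = -2875/113 - 4907/((⅙)*(-⅛)*51) = -2875/113 - 4907/(-17/16) = -2875/113 - 4907*(-16/17) = -2875/113 + 78512/17 = 8822981/1921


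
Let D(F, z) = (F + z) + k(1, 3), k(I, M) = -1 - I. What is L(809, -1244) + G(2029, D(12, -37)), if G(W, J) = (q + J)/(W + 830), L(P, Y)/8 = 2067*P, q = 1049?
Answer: 38246628038/2859 ≈ 1.3378e+7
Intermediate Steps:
L(P, Y) = 16536*P (L(P, Y) = 8*(2067*P) = 16536*P)
D(F, z) = -2 + F + z (D(F, z) = (F + z) + (-1 - 1*1) = (F + z) + (-1 - 1) = (F + z) - 2 = -2 + F + z)
G(W, J) = (1049 + J)/(830 + W) (G(W, J) = (1049 + J)/(W + 830) = (1049 + J)/(830 + W))
L(809, -1244) + G(2029, D(12, -37)) = 16536*809 + (1049 + (-2 + 12 - 37))/(830 + 2029) = 13377624 + (1049 - 27)/2859 = 13377624 + (1/2859)*1022 = 13377624 + 1022/2859 = 38246628038/2859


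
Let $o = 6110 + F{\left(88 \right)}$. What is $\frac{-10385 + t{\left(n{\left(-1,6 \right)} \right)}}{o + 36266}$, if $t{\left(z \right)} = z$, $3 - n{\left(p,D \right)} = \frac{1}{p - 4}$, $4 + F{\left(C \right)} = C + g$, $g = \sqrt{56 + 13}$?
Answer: $- \frac{33908556}{138680887} + \frac{3993 \sqrt{69}}{693404435} \approx -0.24446$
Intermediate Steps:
$g = \sqrt{69} \approx 8.3066$
$F{\left(C \right)} = -4 + C + \sqrt{69}$ ($F{\left(C \right)} = -4 + \left(C + \sqrt{69}\right) = -4 + C + \sqrt{69}$)
$n{\left(p,D \right)} = 3 - \frac{1}{-4 + p}$ ($n{\left(p,D \right)} = 3 - \frac{1}{p - 4} = 3 - \frac{1}{-4 + p}$)
$o = 6194 + \sqrt{69}$ ($o = 6110 + \left(-4 + 88 + \sqrt{69}\right) = 6110 + \left(84 + \sqrt{69}\right) = 6194 + \sqrt{69} \approx 6202.3$)
$\frac{-10385 + t{\left(n{\left(-1,6 \right)} \right)}}{o + 36266} = \frac{-10385 + \frac{-13 + 3 \left(-1\right)}{-4 - 1}}{\left(6194 + \sqrt{69}\right) + 36266} = \frac{-10385 + \frac{-13 - 3}{-5}}{42460 + \sqrt{69}} = \frac{-10385 - - \frac{16}{5}}{42460 + \sqrt{69}} = \frac{-10385 + \frac{16}{5}}{42460 + \sqrt{69}} = - \frac{51909}{5 \left(42460 + \sqrt{69}\right)}$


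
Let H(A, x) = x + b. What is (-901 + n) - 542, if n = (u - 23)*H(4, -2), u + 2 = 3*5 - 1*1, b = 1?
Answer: -1432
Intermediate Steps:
u = 12 (u = -2 + (3*5 - 1*1) = -2 + (15 - 1) = -2 + 14 = 12)
H(A, x) = 1 + x (H(A, x) = x + 1 = 1 + x)
n = 11 (n = (12 - 23)*(1 - 2) = -11*(-1) = 11)
(-901 + n) - 542 = (-901 + 11) - 542 = -890 - 542 = -1432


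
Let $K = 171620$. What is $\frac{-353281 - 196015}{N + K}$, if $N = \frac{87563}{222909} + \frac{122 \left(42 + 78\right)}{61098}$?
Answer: $- \frac{113348844879792}{35414422176739} \approx -3.2006$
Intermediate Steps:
$N = \frac{1435551989}{2269882347}$ ($N = 87563 \cdot \frac{1}{222909} + 122 \cdot 120 \cdot \frac{1}{61098} = \frac{87563}{222909} + 14640 \cdot \frac{1}{61098} = \frac{87563}{222909} + \frac{2440}{10183} = \frac{1435551989}{2269882347} \approx 0.63243$)
$\frac{-353281 - 196015}{N + K} = \frac{-353281 - 196015}{\frac{1435551989}{2269882347} + 171620} = - \frac{549296}{\frac{389558643944129}{2269882347}} = \left(-549296\right) \frac{2269882347}{389558643944129} = - \frac{113348844879792}{35414422176739}$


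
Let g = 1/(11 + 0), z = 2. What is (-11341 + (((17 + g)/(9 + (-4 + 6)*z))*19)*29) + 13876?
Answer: 466093/143 ≈ 3259.4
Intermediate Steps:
g = 1/11 ≈ 0.090909
(-11341 + (((17 + g)/(9 + (-4 + 6)*z))*19)*29) + 13876 = (-11341 + (((17 + 1/11)/(9 + (-4 + 6)*2))*19)*29) + 13876 = (-11341 + ((188/(11*(9 + 2*2)))*19)*29) + 13876 = (-11341 + ((188/(11*(9 + 4)))*19)*29) + 13876 = (-11341 + (((188/11)/13)*19)*29) + 13876 = (-11341 + (((188/11)*(1/13))*19)*29) + 13876 = (-11341 + ((188/143)*19)*29) + 13876 = (-11341 + (3572/143)*29) + 13876 = (-11341 + 103588/143) + 13876 = -1518175/143 + 13876 = 466093/143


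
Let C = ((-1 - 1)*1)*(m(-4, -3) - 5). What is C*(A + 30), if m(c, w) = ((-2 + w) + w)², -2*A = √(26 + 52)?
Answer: -3540 + 59*√78 ≈ -3018.9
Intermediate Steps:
A = -√78/2 (A = -√(26 + 52)/2 = -√78/2 ≈ -4.4159)
m(c, w) = (-2 + 2*w)²
C = -118 (C = ((-1 - 1)*1)*(4*(-1 - 3)² - 5) = (-2*1)*(4*(-4)² - 5) = -2*(4*16 - 5) = -2*(64 - 5) = -2*59 = -118)
C*(A + 30) = -118*(-√78/2 + 30) = -118*(30 - √78/2) = -3540 + 59*√78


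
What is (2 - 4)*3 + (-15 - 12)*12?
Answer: -330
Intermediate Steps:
(2 - 4)*3 + (-15 - 12)*12 = -2*3 - 27*12 = -6 - 324 = -330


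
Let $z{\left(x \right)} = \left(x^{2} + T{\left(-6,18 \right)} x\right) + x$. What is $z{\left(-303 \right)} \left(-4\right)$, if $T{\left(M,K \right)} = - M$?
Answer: $-358752$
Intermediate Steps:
$z{\left(x \right)} = x^{2} + 7 x$ ($z{\left(x \right)} = \left(x^{2} + \left(-1\right) \left(-6\right) x\right) + x = \left(x^{2} + 6 x\right) + x = x^{2} + 7 x$)
$z{\left(-303 \right)} \left(-4\right) = - 303 \left(7 - 303\right) \left(-4\right) = \left(-303\right) \left(-296\right) \left(-4\right) = 89688 \left(-4\right) = -358752$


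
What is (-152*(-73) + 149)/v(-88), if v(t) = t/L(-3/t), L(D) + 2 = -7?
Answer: 101205/88 ≈ 1150.1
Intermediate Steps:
L(D) = -9 (L(D) = -2 - 7 = -9)
v(t) = -t/9 (v(t) = t/(-9) = t*(-1/9) = -t/9)
(-152*(-73) + 149)/v(-88) = (-152*(-73) + 149)/((-1/9*(-88))) = (11096 + 149)/(88/9) = 11245*(9/88) = 101205/88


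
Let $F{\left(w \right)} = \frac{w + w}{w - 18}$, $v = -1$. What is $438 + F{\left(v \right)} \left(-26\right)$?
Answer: $\frac{8270}{19} \approx 435.26$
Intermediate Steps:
$F{\left(w \right)} = \frac{2 w}{-18 + w}$
$438 + F{\left(v \right)} \left(-26\right) = 438 + 2 \left(-1\right) \frac{1}{-18 - 1} \left(-26\right) = 438 + 2 \left(-1\right) \frac{1}{-19} \left(-26\right) = 438 + 2 \left(-1\right) \left(- \frac{1}{19}\right) \left(-26\right) = 438 + \frac{2}{19} \left(-26\right) = 438 - \frac{52}{19} = \frac{8270}{19}$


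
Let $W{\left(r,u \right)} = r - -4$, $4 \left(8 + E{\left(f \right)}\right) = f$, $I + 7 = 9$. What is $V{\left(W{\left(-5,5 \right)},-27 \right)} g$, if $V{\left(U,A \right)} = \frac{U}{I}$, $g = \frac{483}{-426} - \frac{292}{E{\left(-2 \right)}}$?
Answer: $- \frac{80191}{4828} \approx -16.61$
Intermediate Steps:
$I = 2$ ($I = -7 + 9 = 2$)
$E{\left(f \right)} = -8 + \frac{f}{4}$
$g = \frac{80191}{2414}$ ($g = \frac{483}{-426} - \frac{292}{-8 + \frac{1}{4} \left(-2\right)} = 483 \left(- \frac{1}{426}\right) - \frac{292}{-8 - \frac{1}{2}} = - \frac{161}{142} - \frac{292}{- \frac{17}{2}} = - \frac{161}{142} - - \frac{584}{17} = - \frac{161}{142} + \frac{584}{17} = \frac{80191}{2414} \approx 33.219$)
$W{\left(r,u \right)} = 4 + r$ ($W{\left(r,u \right)} = r + 4 = 4 + r$)
$V{\left(U,A \right)} = \frac{U}{2}$
$V{\left(W{\left(-5,5 \right)},-27 \right)} g = \frac{4 - 5}{2} \cdot \frac{80191}{2414} = \frac{1}{2} \left(-1\right) \frac{80191}{2414} = \left(- \frac{1}{2}\right) \frac{80191}{2414} = - \frac{80191}{4828}$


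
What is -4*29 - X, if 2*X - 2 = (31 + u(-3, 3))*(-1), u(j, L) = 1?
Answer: -101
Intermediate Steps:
X = -15 (X = 1 + ((31 + 1)*(-1))/2 = 1 + (32*(-1))/2 = 1 + (1/2)*(-32) = 1 - 16 = -15)
-4*29 - X = -4*29 - 1*(-15) = -116 + 15 = -101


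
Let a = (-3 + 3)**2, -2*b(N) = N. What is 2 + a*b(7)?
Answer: 2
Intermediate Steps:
b(N) = -N/2
a = 0 (a = 0**2 = 0)
2 + a*b(7) = 2 + 0*(-1/2*7) = 2 + 0*(-7/2) = 2 + 0 = 2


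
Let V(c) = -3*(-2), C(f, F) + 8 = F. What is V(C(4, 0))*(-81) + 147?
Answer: -339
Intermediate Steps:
C(f, F) = -8 + F
V(c) = 6
V(C(4, 0))*(-81) + 147 = 6*(-81) + 147 = -486 + 147 = -339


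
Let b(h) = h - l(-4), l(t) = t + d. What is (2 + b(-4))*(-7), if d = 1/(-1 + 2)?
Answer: -7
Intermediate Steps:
d = 1 (d = 1/1 = 1)
l(t) = 1 + t (l(t) = t + 1 = 1 + t)
b(h) = 3 + h (b(h) = h - (1 - 4) = h - 1*(-3) = h + 3 = 3 + h)
(2 + b(-4))*(-7) = (2 + (3 - 4))*(-7) = (2 - 1)*(-7) = 1*(-7) = -7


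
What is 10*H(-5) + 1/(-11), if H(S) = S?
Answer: -551/11 ≈ -50.091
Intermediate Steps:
10*H(-5) + 1/(-11) = 10*(-5) + 1/(-11) = -50 - 1/11 = -551/11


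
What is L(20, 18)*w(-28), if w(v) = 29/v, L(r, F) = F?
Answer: -261/14 ≈ -18.643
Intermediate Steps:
L(20, 18)*w(-28) = 18*(29/(-28)) = 18*(29*(-1/28)) = 18*(-29/28) = -261/14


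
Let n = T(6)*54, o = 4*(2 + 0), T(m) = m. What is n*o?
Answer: 2592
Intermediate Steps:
o = 8 (o = 4*2 = 8)
n = 324 (n = 6*54 = 324)
n*o = 324*8 = 2592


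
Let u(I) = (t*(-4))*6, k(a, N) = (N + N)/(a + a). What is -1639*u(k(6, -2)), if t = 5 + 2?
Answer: 275352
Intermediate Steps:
t = 7
k(a, N) = N/a (k(a, N) = (2*N)/((2*a)) = (2*N)*(1/(2*a)) = N/a)
u(I) = -168 (u(I) = (7*(-4))*6 = -28*6 = -168)
-1639*u(k(6, -2)) = -1639*(-168) = 275352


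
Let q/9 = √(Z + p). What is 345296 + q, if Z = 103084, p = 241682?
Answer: 345296 + 9*√344766 ≈ 3.5058e+5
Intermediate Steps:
q = 9*√344766 (q = 9*√(103084 + 241682) = 9*√344766 ≈ 5284.5)
345296 + q = 345296 + 9*√344766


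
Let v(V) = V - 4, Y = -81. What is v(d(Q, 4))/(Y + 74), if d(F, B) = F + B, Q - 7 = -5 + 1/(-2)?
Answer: -3/14 ≈ -0.21429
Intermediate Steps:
Q = 3/2 (Q = 7 + (-5 + 1/(-2)) = 7 + (-5 - ½) = 7 - 11/2 = 3/2 ≈ 1.5000)
d(F, B) = B + F
v(V) = -4 + V
v(d(Q, 4))/(Y + 74) = (-4 + (4 + 3/2))/(-81 + 74) = (-4 + 11/2)/(-7) = (3/2)*(-⅐) = -3/14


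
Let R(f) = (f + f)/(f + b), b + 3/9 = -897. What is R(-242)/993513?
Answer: 242/565971239 ≈ 4.2758e-7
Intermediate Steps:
b = -2692/3 (b = -⅓ - 897 = -2692/3 ≈ -897.33)
R(f) = 2*f/(-2692/3 + f) (R(f) = (f + f)/(f - 2692/3) = (2*f)/(-2692/3 + f) = 2*f/(-2692/3 + f))
R(-242)/993513 = (6*(-242)/(-2692 + 3*(-242)))/993513 = (6*(-242)/(-2692 - 726))*(1/993513) = (6*(-242)/(-3418))*(1/993513) = (6*(-242)*(-1/3418))*(1/993513) = (726/1709)*(1/993513) = 242/565971239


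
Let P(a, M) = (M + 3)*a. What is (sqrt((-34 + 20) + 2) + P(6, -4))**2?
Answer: 24 - 24*I*sqrt(3) ≈ 24.0 - 41.569*I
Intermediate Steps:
P(a, M) = a*(3 + M) (P(a, M) = (3 + M)*a = a*(3 + M))
(sqrt((-34 + 20) + 2) + P(6, -4))**2 = (sqrt((-34 + 20) + 2) + 6*(3 - 4))**2 = (sqrt(-14 + 2) + 6*(-1))**2 = (sqrt(-12) - 6)**2 = (2*I*sqrt(3) - 6)**2 = (-6 + 2*I*sqrt(3))**2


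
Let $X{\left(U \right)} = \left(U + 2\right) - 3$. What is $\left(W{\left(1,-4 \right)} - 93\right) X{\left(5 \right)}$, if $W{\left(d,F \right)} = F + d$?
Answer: $-384$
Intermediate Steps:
$X{\left(U \right)} = -1 + U$ ($X{\left(U \right)} = \left(2 + U\right) - 3 = -1 + U$)
$\left(W{\left(1,-4 \right)} - 93\right) X{\left(5 \right)} = \left(\left(-4 + 1\right) - 93\right) \left(-1 + 5\right) = \left(-3 - 93\right) 4 = \left(-96\right) 4 = -384$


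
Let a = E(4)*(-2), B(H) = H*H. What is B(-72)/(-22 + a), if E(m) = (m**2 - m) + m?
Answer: -96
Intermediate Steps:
B(H) = H**2
E(m) = m**2
a = -32 (a = 4**2*(-2) = 16*(-2) = -32)
B(-72)/(-22 + a) = (-72)**2/(-22 - 32) = 5184/(-54) = -1/54*5184 = -96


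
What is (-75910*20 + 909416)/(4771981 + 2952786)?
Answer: -608784/7724767 ≈ -0.078809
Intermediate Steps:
(-75910*20 + 909416)/(4771981 + 2952786) = (-1518200 + 909416)/7724767 = -608784*1/7724767 = -608784/7724767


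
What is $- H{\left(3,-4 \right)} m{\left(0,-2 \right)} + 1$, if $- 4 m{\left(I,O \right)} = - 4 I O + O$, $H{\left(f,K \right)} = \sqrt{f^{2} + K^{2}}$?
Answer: $- \frac{3}{2} \approx -1.5$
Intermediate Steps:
$H{\left(f,K \right)} = \sqrt{K^{2} + f^{2}}$
$m{\left(I,O \right)} = - \frac{O}{4} + I O$ ($m{\left(I,O \right)} = - \frac{- 4 I O + O}{4} = - \frac{O - 4 I O}{4} = - \frac{O}{4} + I O$)
$- H{\left(3,-4 \right)} m{\left(0,-2 \right)} + 1 = - \sqrt{\left(-4\right)^{2} + 3^{2}} \left(- 2 \left(- \frac{1}{4} + 0\right)\right) + 1 = - \sqrt{16 + 9} \left(\left(-2\right) \left(- \frac{1}{4}\right)\right) + 1 = - \frac{\sqrt{25}}{2} + 1 = - \frac{5}{2} + 1 = - \frac{3}{2}$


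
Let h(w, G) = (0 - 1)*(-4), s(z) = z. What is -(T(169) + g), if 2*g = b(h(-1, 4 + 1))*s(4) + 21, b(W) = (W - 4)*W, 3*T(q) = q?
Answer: -401/6 ≈ -66.833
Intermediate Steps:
T(q) = q/3
h(w, G) = 4 (h(w, G) = -1*(-4) = 4)
b(W) = W*(-4 + W) (b(W) = (-4 + W)*W = W*(-4 + W))
g = 21/2 (g = ((4*(-4 + 4))*4 + 21)/2 = ((4*0)*4 + 21)/2 = (0*4 + 21)/2 = (0 + 21)/2 = (1/2)*21 = 21/2 ≈ 10.500)
-(T(169) + g) = -((1/3)*169 + 21/2) = -(169/3 + 21/2) = -1*401/6 = -401/6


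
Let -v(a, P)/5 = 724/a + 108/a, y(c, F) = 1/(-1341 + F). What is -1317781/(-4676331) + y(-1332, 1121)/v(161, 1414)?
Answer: 109707823681/389070739200 ≈ 0.28197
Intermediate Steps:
v(a, P) = -4160/a (v(a, P) = -5*(724/a + 108/a) = -4160/a)
-1317781/(-4676331) + y(-1332, 1121)/v(161, 1414) = -1317781/(-4676331) + 1/((-1341 + 1121)*((-4160/161))) = -1317781*(-1/4676331) + 1/((-220)*((-4160*1/161))) = 1317781/4676331 - 1/(220*(-4160/161)) = 1317781/4676331 - 1/220*(-161/4160) = 1317781/4676331 + 161/915200 = 109707823681/389070739200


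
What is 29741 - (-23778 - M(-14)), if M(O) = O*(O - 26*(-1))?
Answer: 53351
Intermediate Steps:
M(O) = O*(26 + O) (M(O) = O*(O + 26) = O*(26 + O))
29741 - (-23778 - M(-14)) = 29741 - (-23778 - (-14)*(26 - 14)) = 29741 - (-23778 - (-14)*12) = 29741 - (-23778 - 1*(-168)) = 29741 - (-23778 + 168) = 29741 - 1*(-23610) = 29741 + 23610 = 53351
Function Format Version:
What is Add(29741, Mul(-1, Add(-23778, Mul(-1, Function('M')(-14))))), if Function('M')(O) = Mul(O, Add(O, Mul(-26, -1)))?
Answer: 53351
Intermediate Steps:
Function('M')(O) = Mul(O, Add(26, O)) (Function('M')(O) = Mul(O, Add(O, 26)) = Mul(O, Add(26, O)))
Add(29741, Mul(-1, Add(-23778, Mul(-1, Function('M')(-14))))) = Add(29741, Mul(-1, Add(-23778, Mul(-1, Mul(-14, Add(26, -14)))))) = Add(29741, Mul(-1, Add(-23778, Mul(-1, Mul(-14, 12))))) = Add(29741, Mul(-1, Add(-23778, Mul(-1, -168)))) = Add(29741, Mul(-1, Add(-23778, 168))) = Add(29741, Mul(-1, -23610)) = Add(29741, 23610) = 53351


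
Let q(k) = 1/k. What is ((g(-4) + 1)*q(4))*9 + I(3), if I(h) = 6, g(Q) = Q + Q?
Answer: -39/4 ≈ -9.7500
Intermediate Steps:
g(Q) = 2*Q
((g(-4) + 1)*q(4))*9 + I(3) = ((2*(-4) + 1)/4)*9 + 6 = ((-8 + 1)*(1/4))*9 + 6 = -7*1/4*9 + 6 = -7/4*9 + 6 = -63/4 + 6 = -39/4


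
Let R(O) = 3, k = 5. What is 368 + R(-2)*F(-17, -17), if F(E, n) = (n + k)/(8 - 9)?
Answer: 404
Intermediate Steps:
F(E, n) = -5 - n (F(E, n) = (n + 5)/(8 - 9) = (5 + n)/(-1) = (5 + n)*(-1) = -5 - n)
368 + R(-2)*F(-17, -17) = 368 + 3*(-5 - 1*(-17)) = 368 + 3*(-5 + 17) = 368 + 3*12 = 368 + 36 = 404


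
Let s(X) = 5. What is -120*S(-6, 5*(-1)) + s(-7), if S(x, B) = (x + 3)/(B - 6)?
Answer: -305/11 ≈ -27.727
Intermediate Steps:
S(x, B) = (3 + x)/(-6 + B)
-120*S(-6, 5*(-1)) + s(-7) = -120*(3 - 6)/(-6 + 5*(-1)) + 5 = -120*(-3)/(-6 - 5) + 5 = -120*(-3)/(-11) + 5 = -(-120)*(-3)/11 + 5 = -120*3/11 + 5 = -360/11 + 5 = -305/11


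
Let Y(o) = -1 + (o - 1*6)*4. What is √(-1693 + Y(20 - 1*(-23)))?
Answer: I*√1546 ≈ 39.319*I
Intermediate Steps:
Y(o) = -25 + 4*o (Y(o) = -1 + (o - 6)*4 = -1 + (-6 + o)*4 = -1 + (-24 + 4*o) = -25 + 4*o)
√(-1693 + Y(20 - 1*(-23))) = √(-1693 + (-25 + 4*(20 - 1*(-23)))) = √(-1693 + (-25 + 4*(20 + 23))) = √(-1693 + (-25 + 4*43)) = √(-1693 + (-25 + 172)) = √(-1693 + 147) = √(-1546) = I*√1546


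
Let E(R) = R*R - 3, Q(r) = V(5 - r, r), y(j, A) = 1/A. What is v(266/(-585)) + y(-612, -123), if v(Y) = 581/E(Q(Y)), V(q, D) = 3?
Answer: 23819/246 ≈ 96.825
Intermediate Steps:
Q(r) = 3
E(R) = -3 + R² (E(R) = R² - 3 = -3 + R²)
v(Y) = 581/6 (v(Y) = 581/(-3 + 3²) = 581/(-3 + 9) = 581/6)
v(266/(-585)) + y(-612, -123) = 581/6 + 1/(-123) = 581/6 - 1/123 = 23819/246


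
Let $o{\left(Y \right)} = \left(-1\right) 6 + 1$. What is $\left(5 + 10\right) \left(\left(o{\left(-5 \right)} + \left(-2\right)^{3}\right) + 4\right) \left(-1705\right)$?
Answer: $230175$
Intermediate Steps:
$o{\left(Y \right)} = -5$ ($o{\left(Y \right)} = -6 + 1 = -5$)
$\left(5 + 10\right) \left(\left(o{\left(-5 \right)} + \left(-2\right)^{3}\right) + 4\right) \left(-1705\right) = \left(5 + 10\right) \left(\left(-5 + \left(-2\right)^{3}\right) + 4\right) \left(-1705\right) = 15 \left(\left(-5 - 8\right) + 4\right) \left(-1705\right) = 15 \left(-13 + 4\right) \left(-1705\right) = 15 \left(-9\right) \left(-1705\right) = \left(-135\right) \left(-1705\right) = 230175$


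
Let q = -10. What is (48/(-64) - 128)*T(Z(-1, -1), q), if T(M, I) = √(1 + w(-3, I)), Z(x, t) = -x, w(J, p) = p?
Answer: -1545*I/4 ≈ -386.25*I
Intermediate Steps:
T(M, I) = √(1 + I)
(48/(-64) - 128)*T(Z(-1, -1), q) = (48/(-64) - 128)*√(1 - 10) = (48*(-1/64) - 128)*√(-9) = (-¾ - 128)*(3*I) = -1545*I/4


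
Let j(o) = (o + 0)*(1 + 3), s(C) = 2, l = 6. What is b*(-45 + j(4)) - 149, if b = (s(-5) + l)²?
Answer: -2005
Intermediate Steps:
j(o) = 4*o (j(o) = o*4 = 4*o)
b = 64 (b = (2 + 6)² = 8² = 64)
b*(-45 + j(4)) - 149 = 64*(-45 + 4*4) - 149 = 64*(-45 + 16) - 149 = 64*(-29) - 149 = -1856 - 149 = -2005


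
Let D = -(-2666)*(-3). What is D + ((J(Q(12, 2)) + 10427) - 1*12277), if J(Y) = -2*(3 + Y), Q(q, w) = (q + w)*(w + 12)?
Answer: -10246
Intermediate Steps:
Q(q, w) = (12 + w)*(q + w) (Q(q, w) = (q + w)*(12 + w) = (12 + w)*(q + w))
J(Y) = -6 - 2*Y
D = -7998 (D = -43*186 = -7998)
D + ((J(Q(12, 2)) + 10427) - 1*12277) = -7998 + (((-6 - 2*(2**2 + 12*12 + 12*2 + 12*2)) + 10427) - 1*12277) = -7998 + (((-6 - 2*(4 + 144 + 24 + 24)) + 10427) - 12277) = -7998 + (((-6 - 2*196) + 10427) - 12277) = -7998 + (((-6 - 392) + 10427) - 12277) = -7998 + ((-398 + 10427) - 12277) = -7998 + (10029 - 12277) = -7998 - 2248 = -10246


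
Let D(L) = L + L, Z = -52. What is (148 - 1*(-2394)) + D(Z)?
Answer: 2438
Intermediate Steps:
D(L) = 2*L
(148 - 1*(-2394)) + D(Z) = (148 - 1*(-2394)) + 2*(-52) = (148 + 2394) - 104 = 2542 - 104 = 2438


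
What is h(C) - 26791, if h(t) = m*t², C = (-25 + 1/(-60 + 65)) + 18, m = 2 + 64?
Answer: -593479/25 ≈ -23739.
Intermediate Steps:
m = 66
C = -34/5 (C = (-25 + 1/5) + 18 = (-25 + ⅕) + 18 = -124/5 + 18 = -34/5 ≈ -6.8000)
h(t) = 66*t²
h(C) - 26791 = 66*(-34/5)² - 26791 = 66*(1156/25) - 26791 = 76296/25 - 26791 = -593479/25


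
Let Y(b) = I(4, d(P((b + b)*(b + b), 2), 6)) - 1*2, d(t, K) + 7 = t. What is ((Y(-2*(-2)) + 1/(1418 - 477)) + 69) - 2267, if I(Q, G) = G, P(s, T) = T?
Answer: -2074904/941 ≈ -2205.0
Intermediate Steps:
d(t, K) = -7 + t
Y(b) = -7 (Y(b) = (-7 + 2) - 1*2 = -5 - 2 = -7)
((Y(-2*(-2)) + 1/(1418 - 477)) + 69) - 2267 = ((-7 + 1/(1418 - 477)) + 69) - 2267 = ((-7 + 1/941) + 69) - 2267 = (-6586/941 + 69) - 2267 = 58343/941 - 2267 = -2074904/941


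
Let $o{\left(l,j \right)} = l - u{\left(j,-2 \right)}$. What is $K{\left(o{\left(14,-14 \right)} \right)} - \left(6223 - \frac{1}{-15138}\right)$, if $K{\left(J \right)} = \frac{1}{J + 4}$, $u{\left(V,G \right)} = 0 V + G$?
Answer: $- \frac{942030181}{151380} \approx -6223.0$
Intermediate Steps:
$u{\left(V,G \right)} = G$ ($u{\left(V,G \right)} = 0 + G = G$)
$o{\left(l,j \right)} = 2 + l$ ($o{\left(l,j \right)} = l - -2 = l + 2 = 2 + l$)
$K{\left(J \right)} = \frac{1}{4 + J}$
$K{\left(o{\left(14,-14 \right)} \right)} - \left(6223 - \frac{1}{-15138}\right) = \frac{1}{4 + \left(2 + 14\right)} - \left(6223 - \frac{1}{-15138}\right) = \frac{1}{4 + 16} - \left(6223 - - \frac{1}{15138}\right) = \frac{1}{20} - \left(6223 + \frac{1}{15138}\right) = \frac{1}{20} - \frac{94203775}{15138} = - \frac{942030181}{151380}$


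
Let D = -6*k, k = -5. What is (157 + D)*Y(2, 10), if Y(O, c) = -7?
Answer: -1309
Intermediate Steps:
D = 30 (D = -6*(-5) = 30)
(157 + D)*Y(2, 10) = (157 + 30)*(-7) = 187*(-7) = -1309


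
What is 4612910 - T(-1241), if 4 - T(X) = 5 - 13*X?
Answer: 4629044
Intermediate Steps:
T(X) = -1 + 13*X (T(X) = 4 - (5 - 13*X) = 4 + (-5 + 13*X) = -1 + 13*X)
4612910 - T(-1241) = 4612910 - (-1 + 13*(-1241)) = 4612910 - (-1 - 16133) = 4612910 - 1*(-16134) = 4612910 + 16134 = 4629044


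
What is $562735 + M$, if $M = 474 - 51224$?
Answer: $511985$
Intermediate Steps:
$M = -50750$ ($M = 474 - 51224 = -50750$)
$562735 + M = 562735 - 50750 = 511985$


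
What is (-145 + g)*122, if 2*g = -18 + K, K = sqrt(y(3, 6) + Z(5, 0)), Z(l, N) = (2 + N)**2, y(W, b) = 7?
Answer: -18788 + 61*sqrt(11) ≈ -18586.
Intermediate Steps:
K = sqrt(11) (K = sqrt(7 + (2 + 0)**2) = sqrt(7 + 2**2) = sqrt(7 + 4) = sqrt(11) ≈ 3.3166)
g = -9 + sqrt(11)/2 (g = (-18 + sqrt(11))/2 = -9 + sqrt(11)/2 ≈ -7.3417)
(-145 + g)*122 = (-145 + (-9 + sqrt(11)/2))*122 = (-154 + sqrt(11)/2)*122 = -18788 + 61*sqrt(11)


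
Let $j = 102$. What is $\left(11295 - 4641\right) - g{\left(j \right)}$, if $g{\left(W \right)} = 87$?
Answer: $6567$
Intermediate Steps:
$\left(11295 - 4641\right) - g{\left(j \right)} = \left(11295 - 4641\right) - 87 = 6654 - 87 = 6567$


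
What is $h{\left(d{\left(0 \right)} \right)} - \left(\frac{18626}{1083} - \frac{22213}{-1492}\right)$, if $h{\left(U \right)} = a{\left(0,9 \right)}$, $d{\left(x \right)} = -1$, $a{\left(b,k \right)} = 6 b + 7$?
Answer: $- \frac{40535819}{1615836} \approx -25.087$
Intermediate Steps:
$a{\left(b,k \right)} = 7 + 6 b$
$h{\left(U \right)} = 7$ ($h{\left(U \right)} = 7 + 6 \cdot 0 = 7 + 0 = 7$)
$h{\left(d{\left(0 \right)} \right)} - \left(\frac{18626}{1083} - \frac{22213}{-1492}\right) = 7 - \left(\frac{18626}{1083} - \frac{22213}{-1492}\right) = 7 - \left(18626 \cdot \frac{1}{1083} - - \frac{22213}{1492}\right) = 7 - \left(\frac{18626}{1083} + \frac{22213}{1492}\right) = 7 - \frac{51846671}{1615836} = - \frac{40535819}{1615836}$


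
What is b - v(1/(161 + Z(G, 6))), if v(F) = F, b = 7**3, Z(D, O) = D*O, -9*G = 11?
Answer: 158120/461 ≈ 342.99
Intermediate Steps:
G = -11/9 (G = -1/9*11 = -11/9 ≈ -1.2222)
b = 343
b - v(1/(161 + Z(G, 6))) = 343 - 1/(161 - 11/9*6) = 343 - 1/(161 - 22/3) = 343 - 1/461/3 = 343 - 1*3/461 = 343 - 3/461 = 158120/461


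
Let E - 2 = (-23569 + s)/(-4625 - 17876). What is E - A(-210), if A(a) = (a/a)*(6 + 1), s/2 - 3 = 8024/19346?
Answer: -50608470/12803069 ≈ -3.9528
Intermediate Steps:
s = 3886/569 (s = 6 + 2*(8024/19346) = 6 + 2*(8024*(1/19346)) = 6 + 2*(236/569) = 6 + 472/569 = 3886/569 ≈ 6.8295)
A(a) = 7 (A(a) = 1*7 = 7)
E = 39013013/12803069 (E = 2 + (-23569 + 3886/569)/(-4625 - 17876) = 2 - 13406875/569/(-22501) = 2 - 13406875/569*(-1/22501) = 2 + 13406875/12803069 = 39013013/12803069 ≈ 3.0472)
E - A(-210) = 39013013/12803069 - 1*7 = 39013013/12803069 - 7 = -50608470/12803069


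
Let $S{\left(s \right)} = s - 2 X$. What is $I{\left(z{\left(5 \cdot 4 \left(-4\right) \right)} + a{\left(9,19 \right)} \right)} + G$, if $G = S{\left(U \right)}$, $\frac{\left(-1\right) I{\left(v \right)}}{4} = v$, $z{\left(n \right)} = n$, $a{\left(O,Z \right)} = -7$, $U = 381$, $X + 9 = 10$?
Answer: $727$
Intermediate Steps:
$X = 1$ ($X = -9 + 10 = 1$)
$I{\left(v \right)} = - 4 v$
$S{\left(s \right)} = -2 + s$ ($S{\left(s \right)} = s - 2 = -2 + s$)
$G = 379$ ($G = -2 + 381 = 379$)
$I{\left(z{\left(5 \cdot 4 \left(-4\right) \right)} + a{\left(9,19 \right)} \right)} + G = - 4 \left(5 \cdot 4 \left(-4\right) - 7\right) + 379 = - 4 \left(20 \left(-4\right) - 7\right) + 379 = - 4 \left(-80 - 7\right) + 379 = \left(-4\right) \left(-87\right) + 379 = 348 + 379 = 727$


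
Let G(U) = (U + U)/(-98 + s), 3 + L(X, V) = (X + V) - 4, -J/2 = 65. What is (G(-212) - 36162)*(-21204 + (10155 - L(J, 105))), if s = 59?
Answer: 15532802198/39 ≈ 3.9828e+8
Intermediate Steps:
J = -130 (J = -2*65 = -130)
L(X, V) = -7 + V + X (L(X, V) = -3 + ((X + V) - 4) = -3 + ((V + X) - 4) = -3 + (-4 + V + X) = -7 + V + X)
G(U) = -2*U/39 (G(U) = (U + U)/(-98 + 59) = (2*U)/(-39) = (2*U)*(-1/39) = -2*U/39)
(G(-212) - 36162)*(-21204 + (10155 - L(J, 105))) = (-2/39*(-212) - 36162)*(-21204 + (10155 - (-7 + 105 - 130))) = (424/39 - 36162)*(-21204 + (10155 - 1*(-32))) = -1409894*(-21204 + (10155 + 32))/39 = -1409894*(-21204 + 10187)/39 = -1409894/39*(-11017) = 15532802198/39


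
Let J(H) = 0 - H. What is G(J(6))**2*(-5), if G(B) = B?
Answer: -180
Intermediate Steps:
J(H) = -H
G(J(6))**2*(-5) = (-1*6)**2*(-5) = (-6)**2*(-5) = 36*(-5) = -180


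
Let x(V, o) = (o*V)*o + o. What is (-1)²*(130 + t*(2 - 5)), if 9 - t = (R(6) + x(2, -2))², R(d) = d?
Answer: 535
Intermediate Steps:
x(V, o) = o + V*o² (x(V, o) = (V*o)*o + o = V*o² + o = o + V*o²)
t = -135 (t = 9 - (6 - 2*(1 + 2*(-2)))² = 9 - (6 - 2*(1 - 4))² = 9 - (6 - 2*(-3))² = 9 - (6 + 6)² = 9 - 1*12² = 9 - 1*144 = 9 - 144 = -135)
(-1)²*(130 + t*(2 - 5)) = (-1)²*(130 - 135*(2 - 5)) = 1*(130 - 135*(-3)) = 1*(130 + 405) = 1*535 = 535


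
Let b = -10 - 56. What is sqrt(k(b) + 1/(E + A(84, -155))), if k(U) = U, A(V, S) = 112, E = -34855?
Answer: I*sqrt(79667053977)/34743 ≈ 8.124*I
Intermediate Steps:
b = -66
sqrt(k(b) + 1/(E + A(84, -155))) = sqrt(-66 + 1/(-34855 + 112)) = sqrt(-66 + 1/(-34743)) = sqrt(-66 - 1/34743) = sqrt(-2293039/34743) = I*sqrt(79667053977)/34743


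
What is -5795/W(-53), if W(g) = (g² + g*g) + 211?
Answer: -5795/5829 ≈ -0.99417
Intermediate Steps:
W(g) = 211 + 2*g² (W(g) = (g² + g²) + 211 = 2*g² + 211 = 211 + 2*g²)
-5795/W(-53) = -5795/(211 + 2*(-53)²) = -5795/(211 + 2*2809) = -5795/(211 + 5618) = -5795/5829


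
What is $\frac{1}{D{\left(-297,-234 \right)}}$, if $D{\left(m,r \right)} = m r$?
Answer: $\frac{1}{69498} \approx 1.4389 \cdot 10^{-5}$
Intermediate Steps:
$\frac{1}{D{\left(-297,-234 \right)}} = \frac{1}{\left(-297\right) \left(-234\right)} = \frac{1}{69498}$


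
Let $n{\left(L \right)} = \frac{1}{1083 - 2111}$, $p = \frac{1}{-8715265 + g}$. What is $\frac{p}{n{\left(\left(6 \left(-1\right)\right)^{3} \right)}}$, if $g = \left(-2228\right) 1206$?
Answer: $\frac{1028}{11402233} \approx 9.0158 \cdot 10^{-5}$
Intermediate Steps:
$g = -2686968$
$p = - \frac{1}{11402233}$ ($p = \frac{1}{-8715265 - 2686968} = \frac{1}{-11402233} = - \frac{1}{11402233} \approx -8.7702 \cdot 10^{-8}$)
$n{\left(L \right)} = - \frac{1}{1028}$ ($n{\left(L \right)} = \frac{1}{-1028} = - \frac{1}{1028}$)
$\frac{p}{n{\left(\left(6 \left(-1\right)\right)^{3} \right)}} = - \frac{1}{11402233 \left(- \frac{1}{1028}\right)} = \left(- \frac{1}{11402233}\right) \left(-1028\right) = \frac{1028}{11402233}$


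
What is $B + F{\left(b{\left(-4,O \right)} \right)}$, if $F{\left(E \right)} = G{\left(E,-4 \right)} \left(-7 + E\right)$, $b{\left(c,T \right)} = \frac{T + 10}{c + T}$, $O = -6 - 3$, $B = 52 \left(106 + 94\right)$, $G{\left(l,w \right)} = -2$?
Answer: $\frac{135384}{13} \approx 10414.0$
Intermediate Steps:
$B = 10400$ ($B = 52 \cdot 200 = 10400$)
$O = -9$ ($O = -6 - 3 = -9$)
$b{\left(c,T \right)} = \frac{10 + T}{T + c}$
$F{\left(E \right)} = 14 - 2 E$ ($F{\left(E \right)} = - 2 \left(-7 + E\right) = 14 - 2 E$)
$B + F{\left(b{\left(-4,O \right)} \right)} = 10400 + \left(14 - 2 \frac{10 - 9}{-9 - 4}\right) = 10400 + \left(14 - 2 \frac{1}{-13} \cdot 1\right) = 10400 + \left(14 - 2 \left(\left(- \frac{1}{13}\right) 1\right)\right) = 10400 + \left(14 - - \frac{2}{13}\right) = 10400 + \left(14 + \frac{2}{13}\right) = 10400 + \frac{184}{13} = \frac{135384}{13}$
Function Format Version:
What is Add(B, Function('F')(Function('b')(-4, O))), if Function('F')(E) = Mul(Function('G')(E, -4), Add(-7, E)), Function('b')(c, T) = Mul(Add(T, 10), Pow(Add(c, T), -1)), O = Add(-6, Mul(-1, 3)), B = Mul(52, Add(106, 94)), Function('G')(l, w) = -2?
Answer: Rational(135384, 13) ≈ 10414.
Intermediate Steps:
B = 10400 (B = Mul(52, 200) = 10400)
O = -9 (O = Add(-6, -3) = -9)
Function('b')(c, T) = Mul(Pow(Add(T, c), -1), Add(10, T)) (Function('b')(c, T) = Mul(Add(10, T), Pow(Add(T, c), -1)) = Mul(Pow(Add(T, c), -1), Add(10, T)))
Function('F')(E) = Add(14, Mul(-2, E)) (Function('F')(E) = Mul(-2, Add(-7, E)) = Add(14, Mul(-2, E)))
Add(B, Function('F')(Function('b')(-4, O))) = Add(10400, Add(14, Mul(-2, Mul(Pow(Add(-9, -4), -1), Add(10, -9))))) = Add(10400, Add(14, Mul(-2, Mul(Pow(-13, -1), 1)))) = Add(10400, Add(14, Mul(-2, Mul(Rational(-1, 13), 1)))) = Add(10400, Add(14, Mul(-2, Rational(-1, 13)))) = Add(10400, Add(14, Rational(2, 13))) = Add(10400, Rational(184, 13)) = Rational(135384, 13)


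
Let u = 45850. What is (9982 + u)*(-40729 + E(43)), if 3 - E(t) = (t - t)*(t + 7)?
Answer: -2273814032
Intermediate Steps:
E(t) = 3 (E(t) = 3 - (t - t)*(t + 7) = 3 - 0*(7 + t) = 3 - 1*0 = 3 + 0 = 3)
(9982 + u)*(-40729 + E(43)) = (9982 + 45850)*(-40729 + 3) = 55832*(-40726) = -2273814032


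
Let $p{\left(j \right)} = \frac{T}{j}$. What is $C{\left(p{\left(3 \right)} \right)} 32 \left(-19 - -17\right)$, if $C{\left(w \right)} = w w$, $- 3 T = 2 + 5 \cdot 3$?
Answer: $- \frac{18496}{81} \approx -228.35$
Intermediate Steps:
$T = - \frac{17}{3}$ ($T = - \frac{2 + 5 \cdot 3}{3} = - \frac{2 + 15}{3} = \left(- \frac{1}{3}\right) 17 = - \frac{17}{3} \approx -5.6667$)
$p{\left(j \right)} = - \frac{17}{3 j}$
$C{\left(w \right)} = w^{2}$
$C{\left(p{\left(3 \right)} \right)} 32 \left(-19 - -17\right) = \left(- \frac{17}{3 \cdot 3}\right)^{2} \cdot 32 \left(-19 - -17\right) = \left(\left(- \frac{17}{3}\right) \frac{1}{3}\right)^{2} \cdot 32 \left(-19 + 17\right) = \left(- \frac{17}{9}\right)^{2} \cdot 32 \left(-2\right) = \frac{289}{81} \cdot 32 \left(-2\right) = \frac{9248}{81} \left(-2\right) = - \frac{18496}{81}$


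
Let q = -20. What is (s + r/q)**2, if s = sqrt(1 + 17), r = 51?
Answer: 9801/400 - 153*sqrt(2)/10 ≈ 2.8650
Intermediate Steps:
s = 3*sqrt(2) (s = sqrt(18) = 3*sqrt(2) ≈ 4.2426)
(s + r/q)**2 = (3*sqrt(2) + 51/(-20))**2 = (3*sqrt(2) + 51*(-1/20))**2 = (3*sqrt(2) - 51/20)**2 = (-51/20 + 3*sqrt(2))**2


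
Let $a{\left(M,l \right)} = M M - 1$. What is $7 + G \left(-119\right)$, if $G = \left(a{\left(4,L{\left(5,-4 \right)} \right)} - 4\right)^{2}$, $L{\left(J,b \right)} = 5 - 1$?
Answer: $-14392$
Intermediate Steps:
$L{\left(J,b \right)} = 4$
$a{\left(M,l \right)} = -1 + M^{2}$ ($a{\left(M,l \right)} = M^{2} - 1 = -1 + M^{2}$)
$G = 121$ ($G = \left(\left(-1 + 4^{2}\right) - 4\right)^{2} = \left(\left(-1 + 16\right) - 4\right)^{2} = \left(15 - 4\right)^{2} = 11^{2} = 121$)
$7 + G \left(-119\right) = 7 + 121 \left(-119\right) = 7 - 14399 = -14392$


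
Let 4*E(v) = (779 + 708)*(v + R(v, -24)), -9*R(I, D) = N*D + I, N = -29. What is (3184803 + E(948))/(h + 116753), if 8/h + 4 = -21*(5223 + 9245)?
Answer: 395283419113/13302486558 ≈ 29.715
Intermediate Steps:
R(I, D) = -I/9 + 29*D/9 (R(I, D) = -(-29*D + I)/9 = -(I - 29*D)/9 = -I/9 + 29*D/9)
E(v) = -86246/3 + 2974*v/9 (E(v) = ((779 + 708)*(v + (-v/9 + (29/9)*(-24))))/4 = (1487*(v + (-v/9 - 232/3)))/4 = (1487*(v + (-232/3 - v/9)))/4 = (1487*(-232/3 + 8*v/9))/4 = (-344984/3 + 11896*v/9)/4 = -86246/3 + 2974*v/9)
h = -1/37979 (h = 8/(-4 - 21*(5223 + 9245)) = 8/(-4 - 21*14468) = 8/(-4 - 303828) = 8/(-303832) = 8*(-1/303832) = -1/37979 ≈ -2.6330e-5)
(3184803 + E(948))/(h + 116753) = (3184803 + (-86246/3 + (2974/9)*948))/(-1/37979 + 116753) = (3184803 + (-86246/3 + 939784/3))/(4434162186/37979) = (3184803 + 853538/3)*(37979/4434162186) = (10407947/3)*(37979/4434162186) = 395283419113/13302486558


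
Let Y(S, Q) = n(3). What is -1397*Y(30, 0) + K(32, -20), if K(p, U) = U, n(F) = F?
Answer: -4211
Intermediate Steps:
Y(S, Q) = 3
-1397*Y(30, 0) + K(32, -20) = -1397*3 - 20 = -4191 - 20 = -4211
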